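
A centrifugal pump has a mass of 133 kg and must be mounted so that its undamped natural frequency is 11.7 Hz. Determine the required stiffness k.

719000 N/m

ω_n = 2πf_n = 2π × 11.7 = 73.51 rad/s.
k = m·ω_n² = 133 × 73.51² = 133 × 5404 = 718800 N/m.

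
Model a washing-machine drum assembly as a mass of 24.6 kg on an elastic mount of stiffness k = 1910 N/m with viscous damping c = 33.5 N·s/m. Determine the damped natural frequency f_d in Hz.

ω_n = √(k/m) = √(1910/24.6) = 8.811 rad/s.
Critical damping c_c = 2√(k·m) = 2√(1910 × 24.6) = 433.5 N·s/m, so ζ = c/c_c = 33.5/433.5 = 0.07727.
ω_d = ω_n√(1 − ζ²) = 8.811 × √(1 − 0.00597) = 8.785 rad/s.
f_d = ω_d/(2π) = 1.398 Hz.

1.40 Hz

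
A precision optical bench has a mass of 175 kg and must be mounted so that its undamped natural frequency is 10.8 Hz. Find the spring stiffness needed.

806000 N/m

ω_n = 2πf_n = 2π × 10.8 = 67.86 rad/s.
k = m·ω_n² = 175 × 67.86² = 175 × 4605 = 805800 N/m.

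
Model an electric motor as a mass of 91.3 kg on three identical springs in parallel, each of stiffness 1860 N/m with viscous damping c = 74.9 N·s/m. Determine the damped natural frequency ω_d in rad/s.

7.81 rad/s

Parallel springs add: k_eq = 3 × 1860 = 5580 N/m.
ω_n = √(k_eq/m) = √(5580/91.3) = 7.818 rad/s.
Critical damping c_c = 2√(k_eq·m) = 2√(5580 × 91.3) = 1428 N·s/m, so ζ = c/c_c = 74.9/1428 = 0.05247.
ω_d = ω_n√(1 − ζ²) = 7.818 × √(1 − 0.00275) = 7.807 rad/s.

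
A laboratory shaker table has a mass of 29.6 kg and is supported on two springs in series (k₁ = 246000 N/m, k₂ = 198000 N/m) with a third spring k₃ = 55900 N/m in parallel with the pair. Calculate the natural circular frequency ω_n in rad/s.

74.8 rad/s

Series pair: k_s = k₁k₂/(k₁+k₂) = (246000)(198000)/(246000 + 198000) = 109700 N/m. In parallel with k₃: k_eq = 109700 + 55900 = 165600 N/m.
ω_n = √(k_eq/m) = √(165600/29.6) = √5595 = 74.80 rad/s.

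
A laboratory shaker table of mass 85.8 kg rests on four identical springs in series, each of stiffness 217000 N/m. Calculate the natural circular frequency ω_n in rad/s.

Series springs: 1/k_eq = 4/217000, so k_eq = 217000/4 = 54250 N/m.
ω_n = √(k_eq/m) = √(54250/85.8) = √632.3 = 25.15 rad/s.

25.1 rad/s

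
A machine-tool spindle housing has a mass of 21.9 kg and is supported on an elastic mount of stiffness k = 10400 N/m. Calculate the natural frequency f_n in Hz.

3.47 Hz

ω_n = √(k/m) = √(10400/21.9) = √474.9 = 21.79 rad/s.
f_n = ω_n/(2π) = 21.79/6.283 = 3.468 Hz.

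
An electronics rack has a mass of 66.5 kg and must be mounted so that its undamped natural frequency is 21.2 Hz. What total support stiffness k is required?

ω_n = 2πf_n = 2π × 21.2 = 133.2 rad/s.
k = m·ω_n² = 66.5 × 133.2² = 66.5 × 17740 = 1180000 N/m.

1180000 N/m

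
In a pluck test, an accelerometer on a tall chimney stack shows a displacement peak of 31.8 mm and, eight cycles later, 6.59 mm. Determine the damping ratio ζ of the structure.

Logarithmic decrement δ = (1/n)·ln(x₀/x_n) = (1/8)·ln(31.8/6.59) = (1/8)·ln(4.825) = 0.1967.
ζ = δ/√(4π² + δ²) = 0.1967/√(39.48 + 0.0387) = 0.1967/6.286 = 0.03130.

0.0313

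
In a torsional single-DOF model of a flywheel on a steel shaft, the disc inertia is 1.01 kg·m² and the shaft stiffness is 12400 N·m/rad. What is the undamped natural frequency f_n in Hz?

17.6 Hz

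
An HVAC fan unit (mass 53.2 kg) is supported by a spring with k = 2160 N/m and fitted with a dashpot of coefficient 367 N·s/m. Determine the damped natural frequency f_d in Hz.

ω_n = √(k/m) = √(2160/53.2) = 6.372 rad/s.
Critical damping c_c = 2√(k·m) = 2√(2160 × 53.2) = 678.0 N·s/m, so ζ = c/c_c = 367/678.0 = 0.5413.
ω_d = ω_n√(1 − ζ²) = 6.372 × √(1 − 0.293) = 5.358 rad/s.
f_d = ω_d/(2π) = 0.8527 Hz.

0.853 Hz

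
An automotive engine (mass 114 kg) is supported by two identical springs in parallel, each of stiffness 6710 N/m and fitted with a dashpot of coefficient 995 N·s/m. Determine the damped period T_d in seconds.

Parallel springs add: k_eq = 2 × 6710 = 13420 N/m.
ω_n = √(k_eq/m) = √(13420/114) = 10.85 rad/s.
Critical damping c_c = 2√(k_eq·m) = 2√(13420 × 114) = 2474 N·s/m, so ζ = c/c_c = 995/2474 = 0.4022.
ω_d = ω_n√(1 − ζ²) = 10.85 × √(1 − 0.162) = 9.934 rad/s.
T_d = 2π/ω_d = 0.6325 s.

0.633 s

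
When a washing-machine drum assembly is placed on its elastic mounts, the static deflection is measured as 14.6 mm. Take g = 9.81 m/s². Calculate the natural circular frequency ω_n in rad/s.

25.9 rad/s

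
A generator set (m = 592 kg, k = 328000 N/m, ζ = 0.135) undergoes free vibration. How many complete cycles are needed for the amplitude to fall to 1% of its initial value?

6 cycles

Logarithmic decrement δ = 2πζ/√(1 − ζ²) = 2π × 0.1350/√(1 − 0.0182) = 0.8561.
x_n/x₀ = e^(−nδ) ≤ 0.01; take ln: n ≥ ln(1/0.01)/δ = 4.605/0.8561 = 5.379.
So 6 complete cycles are required.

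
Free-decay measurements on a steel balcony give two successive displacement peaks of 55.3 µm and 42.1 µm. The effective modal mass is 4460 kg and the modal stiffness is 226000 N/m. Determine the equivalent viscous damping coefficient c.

2750 N·s/m

Logarithmic decrement δ = (1/n)·ln(x₀/x_n) = (1/1)·ln(55.3/42.1) = (1/1)·ln(1.314) = 0.2727.
ζ = δ/√(4π² + δ²) = 0.2727/√(39.48 + 0.0744) = 0.2727/6.289 = 0.04336.
c = ζ · 2√(km) = 0.04336 × 2√(226000 × 4460) = 0.04336 × 63500 = 2754 N·s/m.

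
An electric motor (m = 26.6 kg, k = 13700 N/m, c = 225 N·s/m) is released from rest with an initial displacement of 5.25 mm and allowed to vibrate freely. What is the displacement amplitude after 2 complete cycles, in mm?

0.484 mm

ζ = c/(2√(km)) = 225/(2√(13700 × 26.6)) = 225/1207 = 0.1864.
Logarithmic decrement δ = 2πζ/√(1 − ζ²) = 2π × 0.1864/√(1 − 0.0347) = 1.192.
After n cycles, x_n/x₀ = e^(−nδ), so x_2 = 5.25 × e^(−2 × 1.192) = 5.25 × 0.09222 = 0.4841 mm.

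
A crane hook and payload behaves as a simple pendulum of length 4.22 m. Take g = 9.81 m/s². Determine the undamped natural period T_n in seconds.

4.12 s

For a simple pendulum ω_n = √(g/L) = √(9.81/4.22) = √2.325 = 1.525 rad/s.
T_n = 2π/ω_n = 6.283/1.525 = 4.121 s.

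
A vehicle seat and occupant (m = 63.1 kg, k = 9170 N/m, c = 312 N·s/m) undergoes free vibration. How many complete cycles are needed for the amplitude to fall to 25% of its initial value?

2 cycles

ζ = c/(2√(km)) = 312/(2√(9170 × 63.1)) = 312/1521 = 0.2051.
Logarithmic decrement δ = 2πζ/√(1 − ζ²) = 2π × 0.2051/√(1 − 0.0421) = 1.317.
x_n/x₀ = e^(−nδ) ≤ 0.25; take ln: n ≥ ln(1/0.25)/δ = 1.386/1.317 = 1.053.
So 2 complete cycles are required.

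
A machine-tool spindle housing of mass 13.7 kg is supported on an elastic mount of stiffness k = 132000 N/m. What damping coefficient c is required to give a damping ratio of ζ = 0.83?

c_c = 2√(k·m) = 2√(132000 × 13.7) = 2690 N·s/m.
c = ζ·c_c = 0.83 × 2690 = 2232 N·s/m.

2230 N·s/m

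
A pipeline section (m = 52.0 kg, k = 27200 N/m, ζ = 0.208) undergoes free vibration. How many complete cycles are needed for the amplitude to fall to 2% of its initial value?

3 cycles

Logarithmic decrement δ = 2πζ/√(1 − ζ²) = 2π × 0.2080/√(1 − 0.0433) = 1.336.
x_n/x₀ = e^(−nδ) ≤ 0.02; take ln: n ≥ ln(1/0.02)/δ = 3.912/1.336 = 2.928.
So 3 complete cycles are required.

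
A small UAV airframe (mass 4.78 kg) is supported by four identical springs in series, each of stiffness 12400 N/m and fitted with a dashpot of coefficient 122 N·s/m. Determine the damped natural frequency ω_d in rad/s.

22.0 rad/s

Series springs: 1/k_eq = 4/12400, so k_eq = 12400/4 = 3100 N/m.
ω_n = √(k_eq/m) = √(3100/4.78) = 25.47 rad/s.
Critical damping c_c = 2√(k_eq·m) = 2√(3100 × 4.78) = 243.5 N·s/m, so ζ = c/c_c = 122/243.5 = 0.5011.
ω_d = ω_n√(1 − ζ²) = 25.47 × √(1 − 0.251) = 22.04 rad/s.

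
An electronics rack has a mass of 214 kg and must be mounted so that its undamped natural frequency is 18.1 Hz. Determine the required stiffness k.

2770000 N/m

ω_n = 2πf_n = 2π × 18.1 = 113.7 rad/s.
k = m·ω_n² = 214 × 113.7² = 214 × 12930 = 2768000 N/m.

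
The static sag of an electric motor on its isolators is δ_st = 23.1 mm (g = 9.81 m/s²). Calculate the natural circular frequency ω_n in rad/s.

ω_n = √(g/δ_st) = √(9.81/0.0231) = √424.7 = 20.61 rad/s.

20.6 rad/s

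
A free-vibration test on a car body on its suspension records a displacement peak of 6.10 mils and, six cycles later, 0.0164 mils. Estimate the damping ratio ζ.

0.155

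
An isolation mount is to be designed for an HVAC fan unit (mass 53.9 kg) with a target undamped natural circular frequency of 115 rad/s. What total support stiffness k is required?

713000 N/m

k = m·ω_n² = 53.9 × 115.0² = 53.9 × 13220 = 712800 N/m.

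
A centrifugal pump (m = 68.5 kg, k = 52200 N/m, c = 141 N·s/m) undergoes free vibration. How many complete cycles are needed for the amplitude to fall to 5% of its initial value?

13 cycles

ζ = c/(2√(km)) = 141/(2√(52200 × 68.5)) = 141/3782 = 0.03728.
Logarithmic decrement δ = 2πζ/√(1 − ζ²) = 2π × 0.03728/√(1 − 0.00139) = 0.2344.
x_n/x₀ = e^(−nδ) ≤ 0.05; take ln: n ≥ ln(1/0.05)/δ = 2.996/0.2344 = 12.78.
So 13 complete cycles are required.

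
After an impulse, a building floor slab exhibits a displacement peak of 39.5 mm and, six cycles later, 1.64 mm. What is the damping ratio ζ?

Logarithmic decrement δ = (1/n)·ln(x₀/x_n) = (1/6)·ln(39.5/1.64) = (1/6)·ln(24.09) = 0.5303.
ζ = δ/√(4π² + δ²) = 0.5303/√(39.48 + 0.281) = 0.5303/6.306 = 0.08410.

0.0841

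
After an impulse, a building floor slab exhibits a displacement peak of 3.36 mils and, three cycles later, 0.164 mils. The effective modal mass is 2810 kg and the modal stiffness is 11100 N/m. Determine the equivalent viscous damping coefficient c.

Logarithmic decrement δ = (1/n)·ln(x₀/x_n) = (1/3)·ln(3.36/0.164) = (1/3)·ln(20.49) = 1.007.
ζ = δ/√(4π² + δ²) = 1.007/√(39.48 + 1.01) = 1.007/6.363 = 0.1582.
c = ζ · 2√(km) = 0.1582 × 2√(11100 × 2810) = 0.1582 × 11170 = 1767 N·s/m.

1770 N·s/m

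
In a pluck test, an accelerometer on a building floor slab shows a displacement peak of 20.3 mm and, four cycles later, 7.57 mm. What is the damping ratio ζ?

0.0392

Logarithmic decrement δ = (1/n)·ln(x₀/x_n) = (1/4)·ln(20.3/7.57) = (1/4)·ln(2.682) = 0.2466.
ζ = δ/√(4π² + δ²) = 0.2466/√(39.48 + 0.0608) = 0.2466/6.288 = 0.03922.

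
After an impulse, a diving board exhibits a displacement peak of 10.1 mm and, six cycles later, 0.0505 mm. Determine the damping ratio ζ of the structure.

0.139

Logarithmic decrement δ = (1/n)·ln(x₀/x_n) = (1/6)·ln(10.1/0.0505) = (1/6)·ln(200.0) = 0.8831.
ζ = δ/√(4π² + δ²) = 0.8831/√(39.48 + 0.780) = 0.8831/6.345 = 0.1392.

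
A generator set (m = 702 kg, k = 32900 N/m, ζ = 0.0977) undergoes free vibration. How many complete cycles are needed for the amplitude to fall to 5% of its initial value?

5 cycles

Logarithmic decrement δ = 2πζ/√(1 − ζ²) = 2π × 0.09770/√(1 − 0.00955) = 0.6168.
x_n/x₀ = e^(−nδ) ≤ 0.05; take ln: n ≥ ln(1/0.05)/δ = 2.996/0.6168 = 4.857.
So 5 complete cycles are required.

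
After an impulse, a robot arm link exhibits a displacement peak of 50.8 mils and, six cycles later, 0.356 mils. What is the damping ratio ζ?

Logarithmic decrement δ = (1/n)·ln(x₀/x_n) = (1/6)·ln(50.8/0.356) = (1/6)·ln(142.7) = 0.8268.
ζ = δ/√(4π² + δ²) = 0.8268/√(39.48 + 0.684) = 0.8268/6.337 = 0.1305.

0.130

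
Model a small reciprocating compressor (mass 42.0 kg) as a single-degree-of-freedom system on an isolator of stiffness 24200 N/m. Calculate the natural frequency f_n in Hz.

3.82 Hz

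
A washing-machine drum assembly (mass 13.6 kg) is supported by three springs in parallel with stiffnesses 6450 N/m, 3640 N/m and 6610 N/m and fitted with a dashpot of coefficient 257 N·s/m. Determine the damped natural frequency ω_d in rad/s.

33.7 rad/s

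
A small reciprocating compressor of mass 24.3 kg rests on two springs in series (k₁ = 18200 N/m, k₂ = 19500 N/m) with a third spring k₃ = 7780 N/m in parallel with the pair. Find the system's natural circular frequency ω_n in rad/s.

Series pair: k_s = k₁k₂/(k₁+k₂) = (18200)(19500)/(18200 + 19500) = 9414 N/m. In parallel with k₃: k_eq = 9414 + 7780 = 17190 N/m.
ω_n = √(k_eq/m) = √(17190/24.3) = √707.6 = 26.60 rad/s.

26.6 rad/s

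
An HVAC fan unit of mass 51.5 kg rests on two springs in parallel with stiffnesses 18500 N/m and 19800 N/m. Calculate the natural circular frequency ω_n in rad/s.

Parallel springs add: k_eq = 18500 + 19800 = 38300 N/m.
ω_n = √(k_eq/m) = √(38300/51.5) = √743.7 = 27.27 rad/s.

27.3 rad/s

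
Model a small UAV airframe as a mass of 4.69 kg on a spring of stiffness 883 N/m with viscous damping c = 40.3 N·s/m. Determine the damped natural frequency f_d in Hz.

2.07 Hz

ω_n = √(k/m) = √(883.0/4.69) = 13.72 rad/s.
Critical damping c_c = 2√(k·m) = 2√(883.0 × 4.69) = 128.7 N·s/m, so ζ = c/c_c = 40.3/128.7 = 0.3131.
ω_d = ω_n√(1 − ζ²) = 13.72 × √(1 − 0.0980) = 13.03 rad/s.
f_d = ω_d/(2π) = 2.074 Hz.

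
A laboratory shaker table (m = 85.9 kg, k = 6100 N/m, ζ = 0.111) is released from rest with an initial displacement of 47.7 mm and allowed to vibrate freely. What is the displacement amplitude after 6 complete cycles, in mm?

0.708 mm

Logarithmic decrement δ = 2πζ/√(1 − ζ²) = 2π × 0.1110/√(1 − 0.0123) = 0.7018.
After n cycles, x_n/x₀ = e^(−nδ), so x_6 = 47.7 × e^(−6 × 0.7018) = 47.7 × 0.01484 = 0.7077 mm.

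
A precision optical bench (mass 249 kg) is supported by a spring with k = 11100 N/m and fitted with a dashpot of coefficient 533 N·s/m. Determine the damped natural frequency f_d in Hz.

1.05 Hz

ω_n = √(k/m) = √(11100/249) = 6.677 rad/s.
Critical damping c_c = 2√(k·m) = 2√(11100 × 249) = 3325 N·s/m, so ζ = c/c_c = 533/3325 = 0.1603.
ω_d = ω_n√(1 − ζ²) = 6.677 × √(1 − 0.0257) = 6.590 rad/s.
f_d = ω_d/(2π) = 1.049 Hz.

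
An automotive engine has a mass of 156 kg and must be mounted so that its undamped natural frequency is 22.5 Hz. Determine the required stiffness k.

3120000 N/m

ω_n = 2πf_n = 2π × 22.5 = 141.4 rad/s.
k = m·ω_n² = 156 × 141.4² = 156 × 19990 = 3118000 N/m.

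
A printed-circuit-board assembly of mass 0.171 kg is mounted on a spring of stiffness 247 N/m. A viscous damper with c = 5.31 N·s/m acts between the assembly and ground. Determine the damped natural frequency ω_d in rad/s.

34.7 rad/s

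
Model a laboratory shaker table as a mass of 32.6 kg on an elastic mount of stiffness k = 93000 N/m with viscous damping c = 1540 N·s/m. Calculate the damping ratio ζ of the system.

0.442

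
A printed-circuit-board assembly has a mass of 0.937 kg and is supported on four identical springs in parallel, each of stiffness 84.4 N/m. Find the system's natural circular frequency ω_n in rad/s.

Parallel springs add: k_eq = 4 × 84.4 = 337.6 N/m.
ω_n = √(k_eq/m) = √(337.6/0.937) = √360.3 = 18.98 rad/s.

19.0 rad/s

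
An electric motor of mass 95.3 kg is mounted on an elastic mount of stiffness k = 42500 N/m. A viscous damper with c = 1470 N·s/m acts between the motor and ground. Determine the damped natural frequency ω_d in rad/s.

ω_n = √(k/m) = √(42500/95.3) = 21.12 rad/s.
Critical damping c_c = 2√(k·m) = 2√(42500 × 95.3) = 4025 N·s/m, so ζ = c/c_c = 1470/4025 = 0.3652.
ω_d = ω_n√(1 − ζ²) = 21.12 × √(1 − 0.133) = 19.66 rad/s.

19.7 rad/s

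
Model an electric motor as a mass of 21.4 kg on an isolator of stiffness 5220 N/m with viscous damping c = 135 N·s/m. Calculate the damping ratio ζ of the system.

0.202

ω_n = √(k/m) = √(5220/21.4) = 15.62 rad/s.
Critical damping c_c = 2√(k·m) = 2√(5220 × 21.4) = 668.5 N·s/m, so ζ = c/c_c = 135/668.5 = 0.2020.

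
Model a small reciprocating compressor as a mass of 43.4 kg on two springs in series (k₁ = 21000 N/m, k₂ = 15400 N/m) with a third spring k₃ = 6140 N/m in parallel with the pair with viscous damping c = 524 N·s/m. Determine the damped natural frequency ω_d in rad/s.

Series pair: k_s = k₁k₂/(k₁+k₂) = (21000)(15400)/(21000 + 15400) = 8885 N/m. In parallel with k₃: k_eq = 8885 + 6140 = 15020 N/m.
ω_n = √(k_eq/m) = √(15020/43.4) = 18.61 rad/s.
Critical damping c_c = 2√(k_eq·m) = 2√(15020 × 43.4) = 1615 N·s/m, so ζ = c/c_c = 524/1615 = 0.3245.
ω_d = ω_n√(1 − ζ²) = 18.61 × √(1 − 0.105) = 17.60 rad/s.

17.6 rad/s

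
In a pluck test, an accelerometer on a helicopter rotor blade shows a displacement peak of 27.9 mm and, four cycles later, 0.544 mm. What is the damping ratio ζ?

0.155

Logarithmic decrement δ = (1/n)·ln(x₀/x_n) = (1/4)·ln(27.9/0.544) = (1/4)·ln(51.29) = 0.9844.
ζ = δ/√(4π² + δ²) = 0.9844/√(39.48 + 0.969) = 0.9844/6.360 = 0.1548.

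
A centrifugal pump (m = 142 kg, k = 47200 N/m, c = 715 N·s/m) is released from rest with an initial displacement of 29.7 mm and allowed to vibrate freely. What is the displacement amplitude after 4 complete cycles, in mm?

0.893 mm

ζ = c/(2√(km)) = 715/(2√(47200 × 142)) = 715/5178 = 0.1381.
Logarithmic decrement δ = 2πζ/√(1 − ζ²) = 2π × 0.1381/√(1 − 0.0191) = 0.8760.
After n cycles, x_n/x₀ = e^(−nδ), so x_4 = 29.7 × e^(−4 × 0.8760) = 29.7 × 0.03007 = 0.8932 mm.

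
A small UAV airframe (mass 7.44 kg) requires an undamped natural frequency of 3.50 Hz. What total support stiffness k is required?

3600 N/m

ω_n = 2πf_n = 2π × 3.50 = 21.99 rad/s.
k = m·ω_n² = 7.44 × 21.99² = 7.44 × 483.6 = 3598 N/m.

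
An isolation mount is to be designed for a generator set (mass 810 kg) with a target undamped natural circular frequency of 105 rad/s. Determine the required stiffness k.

k = m·ω_n² = 810 × 105.0² = 810 × 11020 = 8930000 N/m.

8930000 N/m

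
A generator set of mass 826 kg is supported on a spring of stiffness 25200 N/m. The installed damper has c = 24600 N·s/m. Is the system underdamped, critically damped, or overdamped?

overdamped

c_c = 2√(k·m) = 9125 N·s/m; ζ = c/c_c = 24600/9125 = 2.70.
Since ζ > 1 the system is overdamped.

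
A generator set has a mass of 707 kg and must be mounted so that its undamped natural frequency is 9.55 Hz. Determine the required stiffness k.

ω_n = 2πf_n = 2π × 9.55 = 60.00 rad/s.
k = m·ω_n² = 707 × 60.00² = 707 × 3601 = 2546000 N/m.

2550000 N/m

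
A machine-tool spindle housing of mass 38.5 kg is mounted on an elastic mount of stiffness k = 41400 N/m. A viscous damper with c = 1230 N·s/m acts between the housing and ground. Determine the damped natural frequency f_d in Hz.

4.56 Hz

ω_n = √(k/m) = √(41400/38.5) = 32.79 rad/s.
Critical damping c_c = 2√(k·m) = 2√(41400 × 38.5) = 2525 N·s/m, so ζ = c/c_c = 1230/2525 = 0.4871.
ω_d = ω_n√(1 − ζ²) = 32.79 × √(1 − 0.237) = 28.64 rad/s.
f_d = ω_d/(2π) = 4.558 Hz.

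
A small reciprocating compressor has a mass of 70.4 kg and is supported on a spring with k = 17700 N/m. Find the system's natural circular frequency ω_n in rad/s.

15.9 rad/s

ω_n = √(k/m) = √(17700/70.4) = √251.4 = 15.86 rad/s.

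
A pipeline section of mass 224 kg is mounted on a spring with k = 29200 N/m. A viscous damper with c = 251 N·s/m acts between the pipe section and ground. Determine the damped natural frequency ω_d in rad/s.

ω_n = √(k/m) = √(29200/224) = 11.42 rad/s.
Critical damping c_c = 2√(k·m) = 2√(29200 × 224) = 5115 N·s/m, so ζ = c/c_c = 251/5115 = 0.04907.
ω_d = ω_n√(1 − ζ²) = 11.42 × √(1 − 0.00241) = 11.40 rad/s.

11.4 rad/s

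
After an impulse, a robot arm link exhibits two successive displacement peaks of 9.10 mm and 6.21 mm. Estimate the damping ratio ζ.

Logarithmic decrement δ = (1/n)·ln(x₀/x_n) = (1/1)·ln(9.10/6.21) = (1/1)·ln(1.465) = 0.3821.
ζ = δ/√(4π² + δ²) = 0.3821/√(39.48 + 0.146) = 0.3821/6.295 = 0.06070.

0.0607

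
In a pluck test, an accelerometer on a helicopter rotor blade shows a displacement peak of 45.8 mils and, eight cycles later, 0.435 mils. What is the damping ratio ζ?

0.0922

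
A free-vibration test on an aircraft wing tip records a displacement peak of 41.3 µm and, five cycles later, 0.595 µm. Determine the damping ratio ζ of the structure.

Logarithmic decrement δ = (1/n)·ln(x₀/x_n) = (1/5)·ln(41.3/0.595) = (1/5)·ln(69.41) = 0.8480.
ζ = δ/√(4π² + δ²) = 0.8480/√(39.48 + 0.719) = 0.8480/6.340 = 0.1338.

0.134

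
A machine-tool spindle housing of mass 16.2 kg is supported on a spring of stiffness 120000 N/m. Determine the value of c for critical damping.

c_c = 2√(k·m) = 2√(120000 × 16.2) = 2 × 1394 = 2789 N·s/m.

2790 N·s/m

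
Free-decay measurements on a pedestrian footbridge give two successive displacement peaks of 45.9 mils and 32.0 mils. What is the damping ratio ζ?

0.0573

Logarithmic decrement δ = (1/n)·ln(x₀/x_n) = (1/1)·ln(45.9/32.0) = (1/1)·ln(1.434) = 0.3607.
ζ = δ/√(4π² + δ²) = 0.3607/√(39.48 + 0.130) = 0.3607/6.294 = 0.05732.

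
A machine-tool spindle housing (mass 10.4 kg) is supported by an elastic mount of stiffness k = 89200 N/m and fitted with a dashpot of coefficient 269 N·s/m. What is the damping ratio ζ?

ω_n = √(k/m) = √(89200/10.4) = 92.61 rad/s.
Critical damping c_c = 2√(k·m) = 2√(89200 × 10.4) = 1926 N·s/m, so ζ = c/c_c = 269/1926 = 0.1396.

0.140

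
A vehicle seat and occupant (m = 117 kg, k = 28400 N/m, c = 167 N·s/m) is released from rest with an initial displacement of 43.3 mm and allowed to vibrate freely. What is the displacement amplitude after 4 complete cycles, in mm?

13.7 mm

ζ = c/(2√(km)) = 167/(2√(28400 × 117)) = 167/3646 = 0.04581.
Logarithmic decrement δ = 2πζ/√(1 − ζ²) = 2π × 0.04581/√(1 − 0.00210) = 0.2881.
After n cycles, x_n/x₀ = e^(−nδ), so x_4 = 43.3 × e^(−4 × 0.2881) = 43.3 × 0.3159 = 13.68 mm.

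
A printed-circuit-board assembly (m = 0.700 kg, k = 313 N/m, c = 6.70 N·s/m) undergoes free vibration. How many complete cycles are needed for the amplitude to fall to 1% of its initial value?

4 cycles

ζ = c/(2√(km)) = 6.70/(2√(313 × 0.700)) = 6.70/29.60 = 0.2263.
Logarithmic decrement δ = 2πζ/√(1 − ζ²) = 2π × 0.2263/√(1 − 0.0512) = 1.460.
x_n/x₀ = e^(−nδ) ≤ 0.01; take ln: n ≥ ln(1/0.01)/δ = 4.605/1.460 = 3.154.
So 4 complete cycles are required.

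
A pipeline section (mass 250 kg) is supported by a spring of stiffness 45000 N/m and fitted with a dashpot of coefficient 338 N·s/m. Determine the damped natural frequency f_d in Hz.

ω_n = √(k/m) = √(45000/250) = 13.42 rad/s.
Critical damping c_c = 2√(k·m) = 2√(45000 × 250) = 6708 N·s/m, so ζ = c/c_c = 338/6708 = 0.05039.
ω_d = ω_n√(1 − ζ²) = 13.42 × √(1 − 0.00254) = 13.40 rad/s.
f_d = ω_d/(2π) = 2.133 Hz.

2.13 Hz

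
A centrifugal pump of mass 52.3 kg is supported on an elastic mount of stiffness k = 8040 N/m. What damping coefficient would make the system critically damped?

c_c = 2√(k·m) = 2√(8040 × 52.3) = 2 × 648.5 = 1297 N·s/m.

1300 N·s/m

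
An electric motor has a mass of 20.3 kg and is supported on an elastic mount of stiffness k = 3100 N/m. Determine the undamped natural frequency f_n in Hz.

1.97 Hz

ω_n = √(k/m) = √(3100/20.3) = √152.7 = 12.36 rad/s.
f_n = ω_n/(2π) = 12.36/6.283 = 1.967 Hz.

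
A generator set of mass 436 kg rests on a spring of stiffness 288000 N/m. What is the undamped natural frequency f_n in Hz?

ω_n = √(k/m) = √(288000/436) = √660.6 = 25.70 rad/s.
f_n = ω_n/(2π) = 25.70/6.283 = 4.090 Hz.

4.09 Hz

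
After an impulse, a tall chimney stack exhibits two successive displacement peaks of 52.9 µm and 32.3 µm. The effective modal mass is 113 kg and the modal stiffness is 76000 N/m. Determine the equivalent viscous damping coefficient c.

Logarithmic decrement δ = (1/n)·ln(x₀/x_n) = (1/1)·ln(52.9/32.3) = (1/1)·ln(1.638) = 0.4933.
ζ = δ/√(4π² + δ²) = 0.4933/√(39.48 + 0.243) = 0.4933/6.303 = 0.07828.
c = ζ · 2√(km) = 0.07828 × 2√(76000 × 113) = 0.07828 × 5861 = 458.8 N·s/m.

459 N·s/m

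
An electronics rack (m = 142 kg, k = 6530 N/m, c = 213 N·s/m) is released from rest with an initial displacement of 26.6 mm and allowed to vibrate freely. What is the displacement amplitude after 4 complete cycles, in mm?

ζ = c/(2√(km)) = 213/(2√(6530 × 142)) = 213/1926 = 0.1106.
Logarithmic decrement δ = 2πζ/√(1 − ζ²) = 2π × 0.1106/√(1 − 0.0122) = 0.6992.
After n cycles, x_n/x₀ = e^(−nδ), so x_4 = 26.6 × e^(−4 × 0.6992) = 26.6 × 0.06101 = 1.623 mm.

1.62 mm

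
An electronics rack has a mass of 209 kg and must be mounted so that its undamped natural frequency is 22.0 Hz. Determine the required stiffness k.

3990000 N/m

ω_n = 2πf_n = 2π × 22.0 = 138.2 rad/s.
k = m·ω_n² = 209 × 138.2² = 209 × 19110 = 3993000 N/m.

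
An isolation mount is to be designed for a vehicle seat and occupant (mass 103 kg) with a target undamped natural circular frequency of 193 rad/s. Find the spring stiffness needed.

3840000 N/m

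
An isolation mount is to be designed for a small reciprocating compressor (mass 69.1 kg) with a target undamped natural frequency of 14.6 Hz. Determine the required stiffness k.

581000 N/m

ω_n = 2πf_n = 2π × 14.6 = 91.73 rad/s.
k = m·ω_n² = 69.1 × 91.73² = 69.1 × 8415 = 581500 N/m.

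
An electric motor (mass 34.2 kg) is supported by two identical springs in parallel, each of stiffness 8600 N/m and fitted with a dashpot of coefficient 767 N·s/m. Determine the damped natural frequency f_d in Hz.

Parallel springs add: k_eq = 2 × 8600 = 17200 N/m.
ω_n = √(k_eq/m) = √(17200/34.2) = 22.43 rad/s.
Critical damping c_c = 2√(k_eq·m) = 2√(17200 × 34.2) = 1534 N·s/m, so ζ = c/c_c = 767/1534 = 0.5000.
ω_d = ω_n√(1 − ζ²) = 22.43 × √(1 − 0.250) = 19.42 rad/s.
f_d = ω_d/(2π) = 3.091 Hz.

3.09 Hz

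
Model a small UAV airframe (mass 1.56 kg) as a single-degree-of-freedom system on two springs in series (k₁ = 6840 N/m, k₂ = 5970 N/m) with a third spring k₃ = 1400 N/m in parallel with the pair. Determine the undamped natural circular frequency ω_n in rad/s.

54.2 rad/s

Series pair: k_s = k₁k₂/(k₁+k₂) = (6840)(5970)/(6840 + 5970) = 3188 N/m. In parallel with k₃: k_eq = 3188 + 1400 = 4588 N/m.
ω_n = √(k_eq/m) = √(4588/1.56) = √2941 = 54.23 rad/s.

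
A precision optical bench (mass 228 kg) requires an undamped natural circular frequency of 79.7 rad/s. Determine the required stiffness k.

k = m·ω_n² = 228 × 79.70² = 228 × 6352 = 1448000 N/m.

1450000 N/m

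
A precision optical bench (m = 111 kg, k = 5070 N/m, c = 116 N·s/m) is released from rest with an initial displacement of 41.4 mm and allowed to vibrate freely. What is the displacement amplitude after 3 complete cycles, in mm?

9.60 mm

ζ = c/(2√(km)) = 116/(2√(5070 × 111)) = 116/1500 = 0.07731.
Logarithmic decrement δ = 2πζ/√(1 − ζ²) = 2π × 0.07731/√(1 − 0.00598) = 0.4872.
After n cycles, x_n/x₀ = e^(−nδ), so x_3 = 41.4 × e^(−3 × 0.4872) = 41.4 × 0.2318 = 9.598 mm.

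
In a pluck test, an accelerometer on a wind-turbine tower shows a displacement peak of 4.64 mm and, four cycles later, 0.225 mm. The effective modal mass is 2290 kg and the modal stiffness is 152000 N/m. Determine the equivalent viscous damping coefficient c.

4460 N·s/m

Logarithmic decrement δ = (1/n)·ln(x₀/x_n) = (1/4)·ln(4.64/0.225) = (1/4)·ln(20.62) = 0.7566.
ζ = δ/√(4π² + δ²) = 0.7566/√(39.48 + 0.572) = 0.7566/6.329 = 0.1196.
c = ζ · 2√(km) = 0.1196 × 2√(152000 × 2290) = 0.1196 × 37310 = 4461 N·s/m.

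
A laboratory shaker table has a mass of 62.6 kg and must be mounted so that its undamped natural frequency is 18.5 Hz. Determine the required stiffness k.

846000 N/m

ω_n = 2πf_n = 2π × 18.5 = 116.2 rad/s.
k = m·ω_n² = 62.6 × 116.2² = 62.6 × 13510 = 845800 N/m.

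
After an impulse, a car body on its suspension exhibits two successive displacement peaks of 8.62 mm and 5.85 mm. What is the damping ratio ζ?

0.0616

Logarithmic decrement δ = (1/n)·ln(x₀/x_n) = (1/1)·ln(8.62/5.85) = (1/1)·ln(1.474) = 0.3876.
ζ = δ/√(4π² + δ²) = 0.3876/√(39.48 + 0.150) = 0.3876/6.295 = 0.06158.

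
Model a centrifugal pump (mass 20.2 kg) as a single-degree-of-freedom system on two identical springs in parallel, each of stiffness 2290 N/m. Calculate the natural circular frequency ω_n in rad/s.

Parallel springs add: k_eq = 2 × 2290 = 4580 N/m.
ω_n = √(k_eq/m) = √(4580/20.2) = √226.7 = 15.06 rad/s.

15.1 rad/s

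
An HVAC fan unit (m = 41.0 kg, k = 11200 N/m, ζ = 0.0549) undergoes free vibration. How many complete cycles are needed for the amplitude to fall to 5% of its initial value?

Logarithmic decrement δ = 2πζ/√(1 − ζ²) = 2π × 0.05490/√(1 − 0.00301) = 0.3455.
x_n/x₀ = e^(−nδ) ≤ 0.05; take ln: n ≥ ln(1/0.05)/δ = 2.996/0.3455 = 8.672.
So 9 complete cycles are required.

9 cycles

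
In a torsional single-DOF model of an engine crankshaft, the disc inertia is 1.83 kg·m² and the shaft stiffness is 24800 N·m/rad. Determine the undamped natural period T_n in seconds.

ω_n = √(k_t/J) = √(24800/1.83) = √13550 = 116.4 rad/s.
T_n = 2π/ω_n = 6.283/116.4 = 0.05397 s.

0.0540 s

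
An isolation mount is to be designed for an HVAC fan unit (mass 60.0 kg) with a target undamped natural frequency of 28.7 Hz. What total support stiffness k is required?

ω_n = 2πf_n = 2π × 28.7 = 180.3 rad/s.
k = m·ω_n² = 60.0 × 180.3² = 60.0 × 32520 = 1951000 N/m.

1950000 N/m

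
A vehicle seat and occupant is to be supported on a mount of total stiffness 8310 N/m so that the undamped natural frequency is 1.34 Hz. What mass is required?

117 kg

ω_n = 2πf_n = 2π × 1.34 = 8.419 rad/s.
m = k/ω_n² = 8310/8.419² = 8310/70.89 = 117.2 kg.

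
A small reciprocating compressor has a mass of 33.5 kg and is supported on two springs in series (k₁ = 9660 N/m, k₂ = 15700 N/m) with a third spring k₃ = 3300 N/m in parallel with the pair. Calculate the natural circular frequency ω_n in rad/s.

Series pair: k_s = k₁k₂/(k₁+k₂) = (9660)(15700)/(9660 + 15700) = 5980 N/m. In parallel with k₃: k_eq = 5980 + 3300 = 9280 N/m.
ω_n = √(k_eq/m) = √(9280/33.5) = √277.0 = 16.64 rad/s.

16.6 rad/s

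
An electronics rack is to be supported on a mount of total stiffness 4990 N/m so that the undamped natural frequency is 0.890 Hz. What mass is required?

160 kg

ω_n = 2πf_n = 2π × 0.890 = 5.592 rad/s.
m = k/ω_n² = 4990/5.592² = 4990/31.27 = 159.6 kg.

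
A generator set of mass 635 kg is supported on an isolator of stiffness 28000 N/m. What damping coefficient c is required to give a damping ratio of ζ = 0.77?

6490 N·s/m

c_c = 2√(k·m) = 2√(28000 × 635) = 8433 N·s/m.
c = ζ·c_c = 0.77 × 8433 = 6494 N·s/m.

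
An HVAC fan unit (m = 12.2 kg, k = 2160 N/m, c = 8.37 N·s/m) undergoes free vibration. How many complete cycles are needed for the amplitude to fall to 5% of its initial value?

19 cycles

ζ = c/(2√(km)) = 8.37/(2√(2160 × 12.2)) = 8.37/324.7 = 0.02578.
Logarithmic decrement δ = 2πζ/√(1 − ζ²) = 2π × 0.02578/√(1 − 0.000665) = 0.1620.
x_n/x₀ = e^(−nδ) ≤ 0.05; take ln: n ≥ ln(1/0.05)/δ = 2.996/0.1620 = 18.49.
So 19 complete cycles are required.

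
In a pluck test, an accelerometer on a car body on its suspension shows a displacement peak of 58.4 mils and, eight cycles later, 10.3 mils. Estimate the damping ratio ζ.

Logarithmic decrement δ = (1/n)·ln(x₀/x_n) = (1/8)·ln(58.4/10.3) = (1/8)·ln(5.670) = 0.2169.
ζ = δ/√(4π² + δ²) = 0.2169/√(39.48 + 0.0470) = 0.2169/6.287 = 0.03450.

0.0345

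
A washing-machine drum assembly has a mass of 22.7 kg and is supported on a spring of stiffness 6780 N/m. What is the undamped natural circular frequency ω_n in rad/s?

17.3 rad/s

ω_n = √(k/m) = √(6780/22.7) = √298.7 = 17.28 rad/s.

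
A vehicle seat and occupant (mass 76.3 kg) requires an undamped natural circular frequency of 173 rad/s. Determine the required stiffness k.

2280000 N/m

k = m·ω_n² = 76.3 × 173.0² = 76.3 × 29930 = 2284000 N/m.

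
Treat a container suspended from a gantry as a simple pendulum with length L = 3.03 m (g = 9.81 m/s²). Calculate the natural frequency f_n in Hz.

0.286 Hz

For a simple pendulum ω_n = √(g/L) = √(9.81/3.03) = √3.238 = 1.799 rad/s.
f_n = ω_n/(2π) = 1.799/6.283 = 0.2864 Hz.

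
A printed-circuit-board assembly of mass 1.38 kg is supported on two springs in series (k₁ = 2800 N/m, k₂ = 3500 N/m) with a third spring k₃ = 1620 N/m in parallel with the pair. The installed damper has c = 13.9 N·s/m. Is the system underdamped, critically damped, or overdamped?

Series pair: k_s = k₁k₂/(k₁+k₂) = (2800)(3500)/(2800 + 3500) = 1556 N/m. In parallel with k₃: k_eq = 1556 + 1620 = 3176 N/m.
c_c = 2√(k_eq·m) = 132.4 N·s/m; ζ = c/c_c = 13.9/132.4 = 0.105.
Since ζ < 1 the system is underdamped.

underdamped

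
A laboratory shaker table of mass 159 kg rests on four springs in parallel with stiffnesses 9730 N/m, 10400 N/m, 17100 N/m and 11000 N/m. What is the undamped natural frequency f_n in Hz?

2.77 Hz

Parallel springs add: k_eq = 9730 + 10400 + 17100 + 11000 = 48230 N/m.
ω_n = √(k_eq/m) = √(48230/159) = √303.3 = 17.42 rad/s.
f_n = ω_n/(2π) = 17.42/6.283 = 2.772 Hz.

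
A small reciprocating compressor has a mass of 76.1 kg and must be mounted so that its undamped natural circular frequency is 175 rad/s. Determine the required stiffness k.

2330000 N/m

k = m·ω_n² = 76.1 × 175.0² = 76.1 × 30620 = 2331000 N/m.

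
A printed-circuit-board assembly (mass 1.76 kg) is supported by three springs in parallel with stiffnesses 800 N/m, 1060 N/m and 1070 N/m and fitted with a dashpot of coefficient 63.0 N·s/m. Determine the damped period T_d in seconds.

0.171 s

Parallel springs add: k_eq = 800 + 1060 + 1070 = 2930 N/m.
ω_n = √(k_eq/m) = √(2930/1.76) = 40.80 rad/s.
Critical damping c_c = 2√(k_eq·m) = 2√(2930 × 1.76) = 143.6 N·s/m, so ζ = c/c_c = 63.0/143.6 = 0.4387.
ω_d = ω_n√(1 − ζ²) = 40.80 × √(1 − 0.192) = 36.67 rad/s.
T_d = 2π/ω_d = 0.1714 s.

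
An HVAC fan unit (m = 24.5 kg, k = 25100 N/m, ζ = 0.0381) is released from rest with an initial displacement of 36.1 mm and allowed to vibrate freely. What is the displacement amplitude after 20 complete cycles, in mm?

Logarithmic decrement δ = 2πζ/√(1 − ζ²) = 2π × 0.03810/√(1 − 0.00145) = 0.2396.
After n cycles, x_n/x₀ = e^(−nδ), so x_20 = 36.1 × e^(−20 × 0.2396) = 36.1 × 0.008302 = 0.2997 mm.

0.300 mm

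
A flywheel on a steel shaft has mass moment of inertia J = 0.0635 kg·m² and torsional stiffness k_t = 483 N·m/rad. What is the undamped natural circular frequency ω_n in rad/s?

87.2 rad/s

ω_n = √(k_t/J) = √(483/0.0635) = √7606 = 87.21 rad/s.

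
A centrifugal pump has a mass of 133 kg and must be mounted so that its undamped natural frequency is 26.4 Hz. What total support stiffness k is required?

3660000 N/m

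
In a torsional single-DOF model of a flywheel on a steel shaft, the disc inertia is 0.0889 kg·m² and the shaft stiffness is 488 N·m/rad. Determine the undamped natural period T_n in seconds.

ω_n = √(k_t/J) = √(488/0.0889) = √5489 = 74.09 rad/s.
T_n = 2π/ω_n = 6.283/74.09 = 0.08480 s.

0.0848 s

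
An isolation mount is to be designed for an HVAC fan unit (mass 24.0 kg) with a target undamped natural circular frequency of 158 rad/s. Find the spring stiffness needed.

k = m·ω_n² = 24.0 × 158.0² = 24.0 × 24960 = 599100 N/m.

599000 N/m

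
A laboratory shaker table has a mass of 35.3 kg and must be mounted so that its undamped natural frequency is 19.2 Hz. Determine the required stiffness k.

514000 N/m

ω_n = 2πf_n = 2π × 19.2 = 120.6 rad/s.
k = m·ω_n² = 35.3 × 120.6² = 35.3 × 14550 = 513700 N/m.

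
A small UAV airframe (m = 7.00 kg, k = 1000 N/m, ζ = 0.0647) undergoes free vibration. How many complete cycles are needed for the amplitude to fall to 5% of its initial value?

8 cycles

Logarithmic decrement δ = 2πζ/√(1 − ζ²) = 2π × 0.06470/√(1 − 0.00419) = 0.4074.
x_n/x₀ = e^(−nδ) ≤ 0.05; take ln: n ≥ ln(1/0.05)/δ = 2.996/0.4074 = 7.354.
So 8 complete cycles are required.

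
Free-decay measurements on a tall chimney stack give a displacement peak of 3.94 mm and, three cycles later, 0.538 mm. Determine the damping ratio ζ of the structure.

0.105

Logarithmic decrement δ = (1/n)·ln(x₀/x_n) = (1/3)·ln(3.94/0.538) = (1/3)·ln(7.323) = 0.6637.
ζ = δ/√(4π² + δ²) = 0.6637/√(39.48 + 0.440) = 0.6637/6.318 = 0.1050.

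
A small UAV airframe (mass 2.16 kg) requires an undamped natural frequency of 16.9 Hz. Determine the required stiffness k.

ω_n = 2πf_n = 2π × 16.9 = 106.2 rad/s.
k = m·ω_n² = 2.16 × 106.2² = 2.16 × 11280 = 24350 N/m.

24400 N/m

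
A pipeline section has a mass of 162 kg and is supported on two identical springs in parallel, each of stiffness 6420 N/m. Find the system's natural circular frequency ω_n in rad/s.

8.90 rad/s

Parallel springs add: k_eq = 2 × 6420 = 12840 N/m.
ω_n = √(k_eq/m) = √(12840/162) = √79.26 = 8.903 rad/s.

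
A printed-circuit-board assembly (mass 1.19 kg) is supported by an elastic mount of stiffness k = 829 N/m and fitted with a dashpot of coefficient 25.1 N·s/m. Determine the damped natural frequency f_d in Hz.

3.85 Hz

ω_n = √(k/m) = √(829.0/1.19) = 26.39 rad/s.
Critical damping c_c = 2√(k·m) = 2√(829.0 × 1.19) = 62.82 N·s/m, so ζ = c/c_c = 25.1/62.82 = 0.3996.
ω_d = ω_n√(1 − ζ²) = 26.39 × √(1 − 0.160) = 24.20 rad/s.
f_d = ω_d/(2π) = 3.851 Hz.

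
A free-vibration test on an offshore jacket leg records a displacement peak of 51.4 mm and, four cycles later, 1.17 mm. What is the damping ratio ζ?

Logarithmic decrement δ = (1/n)·ln(x₀/x_n) = (1/4)·ln(51.4/1.17) = (1/4)·ln(43.93) = 0.9457.
ζ = δ/√(4π² + δ²) = 0.9457/√(39.48 + 0.894) = 0.9457/6.354 = 0.1488.

0.149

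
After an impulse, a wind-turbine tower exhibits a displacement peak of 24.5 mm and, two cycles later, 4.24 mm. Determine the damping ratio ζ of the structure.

0.138

Logarithmic decrement δ = (1/n)·ln(x₀/x_n) = (1/2)·ln(24.5/4.24) = (1/2)·ln(5.778) = 0.8771.
ζ = δ/√(4π² + δ²) = 0.8771/√(39.48 + 0.769) = 0.8771/6.344 = 0.1382.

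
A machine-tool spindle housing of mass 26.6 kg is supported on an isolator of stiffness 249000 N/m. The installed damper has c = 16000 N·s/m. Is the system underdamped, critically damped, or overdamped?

overdamped

c_c = 2√(k·m) = 5147 N·s/m; ζ = c/c_c = 16000/5147 = 3.11.
Since ζ > 1 the system is overdamped.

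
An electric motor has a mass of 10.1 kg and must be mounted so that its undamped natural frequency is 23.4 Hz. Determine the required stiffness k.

218000 N/m

ω_n = 2πf_n = 2π × 23.4 = 147.0 rad/s.
k = m·ω_n² = 10.1 × 147.0² = 10.1 × 21620 = 218300 N/m.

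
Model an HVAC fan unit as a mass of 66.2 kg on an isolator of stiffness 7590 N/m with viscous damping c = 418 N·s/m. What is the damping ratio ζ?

ω_n = √(k/m) = √(7590/66.2) = 10.71 rad/s.
Critical damping c_c = 2√(k·m) = 2√(7590 × 66.2) = 1418 N·s/m, so ζ = c/c_c = 418/1418 = 0.2948.

0.295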